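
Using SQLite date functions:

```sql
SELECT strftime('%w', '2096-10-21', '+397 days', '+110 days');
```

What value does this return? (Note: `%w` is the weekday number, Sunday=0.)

First apply '+397 days', '+110 days': 2096-10-21 → 2098-03-12.
2098-03-12 is a Wednesday; with Sunday=0 that is 3.

3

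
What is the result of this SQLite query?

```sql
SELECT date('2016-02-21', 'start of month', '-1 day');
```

2016-01-31

`start of month` rewinds 2016-02-21 to 2016-02-01.
Going back 1 day from 2016-02-01 reaches 2016-01-31 (last day of January, 31 days).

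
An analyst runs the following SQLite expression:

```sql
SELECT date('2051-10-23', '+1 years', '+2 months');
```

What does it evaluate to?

Adding +1 year to 2051-10-23 gives 2052-10-23.
Adding +2 months to 2052-10-23 gives 2052-12-23.

2052-12-23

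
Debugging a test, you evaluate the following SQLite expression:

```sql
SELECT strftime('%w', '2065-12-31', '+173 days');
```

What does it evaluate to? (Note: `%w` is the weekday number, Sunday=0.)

2

First apply '+173 days': 2065-12-31 → 2066-06-22.
2066-06-22 is a Tuesday; with Sunday=0 that is 2.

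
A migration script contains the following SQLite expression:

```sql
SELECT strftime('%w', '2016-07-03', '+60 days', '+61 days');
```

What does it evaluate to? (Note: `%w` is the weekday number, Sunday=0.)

2

First apply '+60 days', '+61 days': 2016-07-03 → 2016-11-01.
2016-11-01 is a Tuesday; with Sunday=0 that is 2.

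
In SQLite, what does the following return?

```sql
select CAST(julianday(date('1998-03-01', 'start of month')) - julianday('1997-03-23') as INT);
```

`start of month` rewinds 1998-03-01 to 1998-03-01.
8 days remain in March 1997 after the 23rd (31 − 23).
Full months from April 1997 through February 1998 contribute their day counts.
Then 1 day into March 1998.
Total: 8 + 30 + 31 + 30 + 31 + 31 + 30 + 31 + 30 + 31 + 31 + 28 + 1 = 343.

343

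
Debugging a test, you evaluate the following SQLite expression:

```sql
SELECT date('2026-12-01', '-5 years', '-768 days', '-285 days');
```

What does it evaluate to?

Adding -5 years to 2026-12-01 gives 2021-12-01.
Applying '-768 days' to 2021-12-01: counting 768 days back gives 2019-10-25.
Applying '-285 days' to 2019-10-25: counting 285 days back gives 2019-01-13.

2019-01-13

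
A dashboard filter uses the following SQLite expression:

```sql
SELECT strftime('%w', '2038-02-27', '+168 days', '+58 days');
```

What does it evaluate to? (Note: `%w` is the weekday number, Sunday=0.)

First apply '+168 days', '+58 days': 2038-02-27 → 2038-10-11.
2038-10-11 is a Monday; with Sunday=0 that is 1.

1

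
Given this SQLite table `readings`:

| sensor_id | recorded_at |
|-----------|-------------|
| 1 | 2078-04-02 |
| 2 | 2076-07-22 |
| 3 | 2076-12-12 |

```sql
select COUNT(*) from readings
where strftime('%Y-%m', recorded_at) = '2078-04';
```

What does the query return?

1

Rows with year-month 2078-04: 2078-04-02 → 1.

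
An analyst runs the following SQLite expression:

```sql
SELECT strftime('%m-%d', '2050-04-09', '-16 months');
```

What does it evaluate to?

First apply '-16 months': 2050-04-09 → 2048-12-09.
`%m-%d` extracts the month-day: 12-09.

12-09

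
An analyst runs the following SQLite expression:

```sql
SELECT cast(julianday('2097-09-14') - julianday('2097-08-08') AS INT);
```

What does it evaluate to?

23 days remain in August 2097 after the 8th (31 − 8).
Then 14 days into September 2097.
Total: 23 + 14 = 37.

37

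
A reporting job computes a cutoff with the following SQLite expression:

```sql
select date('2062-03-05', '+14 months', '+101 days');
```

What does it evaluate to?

Adding +14 months to 2062-03-05 gives 2063-05-05.
Applying '+101 days' to 2063-05-05: counting 101 days forward gives 2063-08-14.

2063-08-14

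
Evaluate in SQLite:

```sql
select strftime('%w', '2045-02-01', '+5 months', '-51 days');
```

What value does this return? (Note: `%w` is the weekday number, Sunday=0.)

4

First apply '+5 months', '-51 days': 2045-02-01 → 2045-05-11.
2045-05-11 is a Thursday; with Sunday=0 that is 4.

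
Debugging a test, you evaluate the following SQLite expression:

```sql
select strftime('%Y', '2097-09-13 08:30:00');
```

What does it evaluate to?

`%Y` extracts the 4-digit year: 2097.

2097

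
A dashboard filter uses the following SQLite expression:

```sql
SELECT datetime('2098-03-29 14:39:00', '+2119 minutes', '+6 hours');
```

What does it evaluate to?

2098-03-31 07:58:00

2119 minutes = 35h 19m; +2119 minutes from 2098-03-29 14:39:00 is 2098-03-31 01:58:00 (crosses midnight).
+6 hours from 2098-03-31 01:58:00 is 2098-03-31 07:58:00.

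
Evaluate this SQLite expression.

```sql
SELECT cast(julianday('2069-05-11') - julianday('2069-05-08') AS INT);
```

Both dates are in May 2069: 11 − 8 = 3.

3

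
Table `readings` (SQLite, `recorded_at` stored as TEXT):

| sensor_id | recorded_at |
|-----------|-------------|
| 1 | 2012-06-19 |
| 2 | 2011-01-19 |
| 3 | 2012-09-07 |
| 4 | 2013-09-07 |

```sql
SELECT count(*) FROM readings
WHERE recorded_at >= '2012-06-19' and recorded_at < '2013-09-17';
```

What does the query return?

Rows in [2012-06-19, 2013-09-17): 2012-06-19, 2012-09-07, 2013-09-07 → 3 rows.

3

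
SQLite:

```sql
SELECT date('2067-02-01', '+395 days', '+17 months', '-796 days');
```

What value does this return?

Applying '+395 days' to 2067-02-01: counting 395 days forward gives 2068-03-02.
Adding +17 months to 2068-03-02 gives 2069-08-02.
Applying '-796 days' to 2069-08-02: counting 796 days back gives 2067-05-29.

2067-05-29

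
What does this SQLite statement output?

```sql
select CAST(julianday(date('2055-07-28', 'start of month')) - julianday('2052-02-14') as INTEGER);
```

`start of month` rewinds 2055-07-28 to 2055-07-01.
15 days remain in February 2052 after the 14th (29 − 14).
Full months from March 2052 through June 2055 contribute their day counts.
Then 1 day into July 2055.
Total: 15 + 31 + 30 + 31 + 30 + 31 + 31 + 30 + 31 + 30 + 31 + 31 + 28 + 31 + 30 + 31 + 30 + 31 + 31 + 30 + 31 + 30 + 31 + 31 + 28 + 31 + 30 + 31 + 30 + 31 + 31 + 30 + 31 + 30 + 31 + 31 + 28 + 31 + 30 + 31 + 30 + 1 = 1233.

1233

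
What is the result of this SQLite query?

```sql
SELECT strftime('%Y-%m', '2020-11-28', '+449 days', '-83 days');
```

First apply '+449 days', '-83 days': 2020-11-28 → 2021-11-29.
`%Y-%m` extracts the year-month: 2021-11.

2021-11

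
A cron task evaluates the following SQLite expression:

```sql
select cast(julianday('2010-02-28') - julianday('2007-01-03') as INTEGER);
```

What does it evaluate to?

28 days remain in January 2007 after the 3rd (31 − 3).
Full months from February 2007 through January 2010 contribute their day counts.
Then 28 days into February 2010.
Total: 28 + 28 + 31 + 30 + 31 + 30 + 31 + 31 + 30 + 31 + 30 + 31 + 31 + 29 + 31 + 30 + 31 + 30 + 31 + 31 + 30 + 31 + 30 + 31 + 31 + 28 + 31 + 30 + 31 + 30 + 31 + 31 + 30 + 31 + 30 + 31 + 31 + 28 = 1152.

1152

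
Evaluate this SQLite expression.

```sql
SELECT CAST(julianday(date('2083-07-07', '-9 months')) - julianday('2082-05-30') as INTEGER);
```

130

Adding -9 months to 2083-07-07 gives 2082-10-07.
1 day remains in May 2082 after the 30th (31 − 30).
June 2082: 30 days.
July 2082: 31 days.
August 2082: 31 days.
September 2082: 30 days.
Then 7 days into October 2082.
Total: 1 + 30 + 31 + 31 + 30 + 7 = 130.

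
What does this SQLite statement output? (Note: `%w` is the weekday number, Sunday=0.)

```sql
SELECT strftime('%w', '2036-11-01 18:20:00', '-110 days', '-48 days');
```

2

First apply '-110 days', '-48 days': 2036-11-01 18:20:00 → 2036-05-27 18:20:00.
2036-05-27 is a Tuesday; with Sunday=0 that is 2.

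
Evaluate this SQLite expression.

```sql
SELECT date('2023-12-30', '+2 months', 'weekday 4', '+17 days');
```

2024-03-24

Adding +2 months to 2023-12-30 targets 2024-02-30. February 2024 has only 29 days, so SQLite normalizes the 1-day overflow forward to 2024-03-01.
`weekday 4` advances to the next Thursday; 2024-03-01 is a Friday, so it moves forward to 2024-03-07.
Advancing 17 more days within March lands on 2024-03-24.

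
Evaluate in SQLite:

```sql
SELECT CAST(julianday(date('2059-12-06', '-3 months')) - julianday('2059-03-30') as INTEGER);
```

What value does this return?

160

Adding -3 months to 2059-12-06 gives 2059-09-06.
1 day remains in March 2059 after the 30th (31 − 30).
April 2059: 30 days.
May 2059: 31 days.
June 2059: 30 days.
July 2059: 31 days.
August 2059: 31 days.
Then 6 days into September 2059.
Total: 1 + 30 + 31 + 30 + 31 + 31 + 6 = 160.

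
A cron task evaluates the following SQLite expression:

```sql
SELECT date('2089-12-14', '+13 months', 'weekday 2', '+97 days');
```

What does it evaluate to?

2091-04-23

Adding +13 months to 2089-12-14 gives 2091-01-14.
`weekday 2` advances to the next Tuesday; 2091-01-14 is a Sunday, so it moves forward to 2091-01-16.
Applying '+97 days' to 2091-01-16: counting 97 days forward gives 2091-04-23.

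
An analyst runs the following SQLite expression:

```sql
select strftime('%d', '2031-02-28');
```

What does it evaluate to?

`%d` extracts the 2-digit day of month: 28.

28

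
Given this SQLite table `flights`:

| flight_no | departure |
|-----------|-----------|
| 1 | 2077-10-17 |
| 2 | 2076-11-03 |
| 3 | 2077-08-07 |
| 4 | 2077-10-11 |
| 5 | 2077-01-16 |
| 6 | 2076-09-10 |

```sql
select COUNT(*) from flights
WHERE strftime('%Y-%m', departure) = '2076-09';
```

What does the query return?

Rows with year-month 2076-09: 2076-09-10 → 1.

1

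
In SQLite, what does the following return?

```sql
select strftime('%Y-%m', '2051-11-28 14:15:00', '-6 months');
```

First apply '-6 months': 2051-11-28 14:15:00 → 2051-05-28 14:15:00.
`%Y-%m` extracts the year-month: 2051-05.

2051-05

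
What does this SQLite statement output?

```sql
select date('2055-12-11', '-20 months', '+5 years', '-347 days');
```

2058-04-29

Adding -20 months to 2055-12-11 gives 2054-04-11.
Adding +5 years to 2054-04-11 gives 2059-04-11.
Applying '-347 days' to 2059-04-11: counting 347 days back gives 2058-04-29.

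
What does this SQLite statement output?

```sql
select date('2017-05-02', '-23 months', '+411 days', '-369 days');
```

2015-07-14

Adding -23 months to 2017-05-02 gives 2015-06-02.
Applying '+411 days' to 2015-06-02: counting 411 days forward gives 2016-07-17.
Applying '-369 days' to 2016-07-17: counting 369 days back gives 2015-07-14.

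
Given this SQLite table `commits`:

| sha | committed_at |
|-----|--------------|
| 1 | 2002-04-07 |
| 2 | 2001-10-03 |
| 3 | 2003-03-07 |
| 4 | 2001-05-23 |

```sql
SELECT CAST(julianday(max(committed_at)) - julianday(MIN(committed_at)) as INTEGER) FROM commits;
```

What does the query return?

653

MIN = 2001-05-23, MAX = 2003-03-07.
8 days remain in May 2001 after the 23rd (31 − 23).
Full months from June 2001 through February 2003 contribute their day counts.
Then 7 days into March 2003.
Total: 8 + 30 + 31 + 31 + 30 + 31 + 30 + 31 + 31 + 28 + 31 + 30 + 31 + 30 + 31 + 31 + 30 + 31 + 30 + 31 + 31 + 28 + 7 = 653.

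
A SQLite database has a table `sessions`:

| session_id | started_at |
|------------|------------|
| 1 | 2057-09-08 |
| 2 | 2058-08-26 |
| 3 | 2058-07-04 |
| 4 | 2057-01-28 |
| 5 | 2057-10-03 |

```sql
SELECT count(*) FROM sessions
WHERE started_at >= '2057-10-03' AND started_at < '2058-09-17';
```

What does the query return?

3

Rows in [2057-10-03, 2058-09-17): 2058-08-26, 2058-07-04, 2057-10-03 → 3 rows.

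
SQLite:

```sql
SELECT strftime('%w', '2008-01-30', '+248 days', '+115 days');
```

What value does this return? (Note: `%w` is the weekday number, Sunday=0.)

First apply '+248 days', '+115 days': 2008-01-30 → 2009-01-27.
2009-01-27 is a Tuesday; with Sunday=0 that is 2.

2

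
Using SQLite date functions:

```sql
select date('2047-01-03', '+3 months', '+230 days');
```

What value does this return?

2047-11-19

Adding +3 months to 2047-01-03 gives 2047-04-03.
Applying '+230 days' to 2047-04-03: counting 230 days forward gives 2047-11-19.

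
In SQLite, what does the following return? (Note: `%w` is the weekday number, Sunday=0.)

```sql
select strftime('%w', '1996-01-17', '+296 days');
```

First apply '+296 days': 1996-01-17 → 1996-11-08.
1996-11-08 is a Friday; with Sunday=0 that is 5.

5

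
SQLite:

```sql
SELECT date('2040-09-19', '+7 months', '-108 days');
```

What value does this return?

Adding +7 months to 2040-09-19 gives 2041-04-19.
Applying '-108 days' to 2041-04-19: counting 108 days back gives 2041-01-01.

2041-01-01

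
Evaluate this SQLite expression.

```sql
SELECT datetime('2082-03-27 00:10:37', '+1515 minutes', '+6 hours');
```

1515 minutes = 25h 15m; +1515 minutes from 2082-03-27 00:10:37 is 2082-03-28 01:25:37 (crosses midnight).
+6 hours from 2082-03-28 01:25:37 is 2082-03-28 07:25:37.

2082-03-28 07:25:37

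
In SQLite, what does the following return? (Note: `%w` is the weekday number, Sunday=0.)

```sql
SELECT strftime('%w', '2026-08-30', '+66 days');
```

3

First apply '+66 days': 2026-08-30 → 2026-11-04.
2026-11-04 is a Wednesday; with Sunday=0 that is 3.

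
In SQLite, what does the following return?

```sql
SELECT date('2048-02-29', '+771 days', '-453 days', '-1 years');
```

Applying '+771 days' to 2048-02-29: counting 771 days forward gives 2050-04-10.
Applying '-453 days' to 2050-04-10: counting 453 days back gives 2049-01-12.
Adding -1 year to 2049-01-12 gives 2048-01-12.

2048-01-12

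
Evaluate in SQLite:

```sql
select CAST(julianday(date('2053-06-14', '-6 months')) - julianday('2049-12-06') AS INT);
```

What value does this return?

1104

Adding -6 months to 2053-06-14 gives 2052-12-14.
25 days remain in December 2049 after the 6th (31 − 6).
Full months from January 2050 through November 2052 contribute their day counts.
Then 14 days into December 2052.
Total: 25 + 31 + 28 + 31 + 30 + 31 + 30 + 31 + 31 + 30 + 31 + 30 + 31 + 31 + 28 + 31 + 30 + 31 + 30 + 31 + 31 + 30 + 31 + 30 + 31 + 31 + 29 + 31 + 30 + 31 + 30 + 31 + 31 + 30 + 31 + 30 + 14 = 1104.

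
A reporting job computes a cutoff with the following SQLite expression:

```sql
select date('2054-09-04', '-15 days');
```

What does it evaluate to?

2054-08-20

Going back 4 days from 2054-09-04 reaches 2054-08-31 (last day of August, 31 days).
Going back 11 days within August lands on 2054-08-20.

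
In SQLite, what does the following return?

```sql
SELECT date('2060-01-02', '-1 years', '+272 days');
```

Adding -1 year to 2060-01-02 gives 2059-01-02.
Applying '+272 days' to 2059-01-02: counting 272 days forward gives 2059-10-01.

2059-10-01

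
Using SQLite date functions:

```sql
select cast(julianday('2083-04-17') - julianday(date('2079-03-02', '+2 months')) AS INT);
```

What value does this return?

1446

Adding +2 months to 2079-03-02 gives 2079-05-02.
29 days remain in May 2079 after the 2nd (31 − 2).
Full months from June 2079 through March 2083 contribute their day counts.
Then 17 days into April 2083.
Total: 29 + 30 + 31 + 31 + 30 + 31 + 30 + 31 + 31 + 29 + 31 + 30 + 31 + 30 + 31 + 31 + 30 + 31 + 30 + 31 + 31 + 28 + 31 + 30 + 31 + 30 + 31 + 31 + 30 + 31 + 30 + 31 + 31 + 28 + 31 + 30 + 31 + 30 + 31 + 31 + 30 + 31 + 30 + 31 + 31 + 28 + 31 + 17 = 1446.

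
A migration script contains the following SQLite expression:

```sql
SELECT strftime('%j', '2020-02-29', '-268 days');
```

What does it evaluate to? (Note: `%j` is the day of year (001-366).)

157

First apply '-268 days': 2020-02-29 → 2019-06-06.
Day-of-year for 2019-06-06: days since 2019-01-01 inclusive = 157, zero-padded to 157.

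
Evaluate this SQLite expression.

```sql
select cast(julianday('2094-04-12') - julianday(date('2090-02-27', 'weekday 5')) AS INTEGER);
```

`weekday 5` advances to the next Friday; 2090-02-27 is a Monday, so it moves forward to 2090-03-03.
28 days remain in March 2090 after the 3rd (31 − 3).
Full months from April 2090 through March 2094 contribute their day counts.
Then 12 days into April 2094.
Total: 28 + 30 + 31 + 30 + 31 + 31 + 30 + 31 + 30 + 31 + 31 + 28 + 31 + 30 + 31 + 30 + 31 + 31 + 30 + 31 + 30 + 31 + 31 + 29 + 31 + 30 + 31 + 30 + 31 + 31 + 30 + 31 + 30 + 31 + 31 + 28 + 31 + 30 + 31 + 30 + 31 + 31 + 30 + 31 + 30 + 31 + 31 + 28 + 31 + 12 = 1501.

1501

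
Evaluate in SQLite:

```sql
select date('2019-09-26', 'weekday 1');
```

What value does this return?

2019-09-30

`weekday 1` advances to the next Monday; 2019-09-26 is a Thursday, so it moves forward to 2019-09-30.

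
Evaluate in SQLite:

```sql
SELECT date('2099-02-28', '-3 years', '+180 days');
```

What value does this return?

Adding -3 years to 2099-02-28 gives 2096-02-28.
Applying '+180 days' to 2096-02-28: counting 180 days forward gives 2096-08-26.

2096-08-26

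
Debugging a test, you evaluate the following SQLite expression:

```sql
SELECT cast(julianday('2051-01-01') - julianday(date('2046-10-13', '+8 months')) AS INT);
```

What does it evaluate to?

Adding +8 months to 2046-10-13 gives 2047-06-13.
17 days remain in June 2047 after the 13th (30 − 13).
Full months from July 2047 through December 2050 contribute their day counts.
Then 1 day into January 2051.
Total: 17 + 31 + 31 + 30 + 31 + 30 + 31 + 31 + 29 + 31 + 30 + 31 + 30 + 31 + 31 + 30 + 31 + 30 + 31 + 31 + 28 + 31 + 30 + 31 + 30 + 31 + 31 + 30 + 31 + 30 + 31 + 31 + 28 + 31 + 30 + 31 + 30 + 31 + 31 + 30 + 31 + 30 + 31 + 1 = 1298.

1298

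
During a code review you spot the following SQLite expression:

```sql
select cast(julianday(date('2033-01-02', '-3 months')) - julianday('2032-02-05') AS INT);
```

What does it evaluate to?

240

Adding -3 months to 2033-01-02 gives 2032-10-02.
24 days remain in February 2032 after the 5th (29 − 5).
Full months from March 2032 through September 2032 contribute their day counts.
Then 2 days into October 2032.
Total: 24 + 31 + 30 + 31 + 30 + 31 + 31 + 30 + 2 = 240.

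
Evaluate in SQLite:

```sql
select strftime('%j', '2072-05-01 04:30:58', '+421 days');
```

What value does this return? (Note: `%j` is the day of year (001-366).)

177

First apply '+421 days': 2072-05-01 04:30:58 → 2073-06-26 04:30:58.
Day-of-year for 2073-06-26: days since 2073-01-01 inclusive = 177, zero-padded to 177.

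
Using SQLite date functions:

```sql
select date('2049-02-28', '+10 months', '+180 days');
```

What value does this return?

Adding +10 months to 2049-02-28 gives 2049-12-28.
Applying '+180 days' to 2049-12-28: counting 180 days forward gives 2050-06-26.

2050-06-26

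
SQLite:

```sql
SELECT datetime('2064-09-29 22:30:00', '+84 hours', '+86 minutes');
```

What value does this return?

2064-10-03 11:56:00

+84 hours from 2064-09-29 22:30:00 is 2064-10-03 10:30:00 (crosses midnight).
86 minutes = 1h 26m; +86 minutes from 2064-10-03 10:30:00 is 2064-10-03 11:56:00.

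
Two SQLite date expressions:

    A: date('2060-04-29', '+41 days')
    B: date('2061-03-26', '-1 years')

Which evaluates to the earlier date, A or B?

A = 2060-06-09.
B = 2060-03-26.
B is earlier.

B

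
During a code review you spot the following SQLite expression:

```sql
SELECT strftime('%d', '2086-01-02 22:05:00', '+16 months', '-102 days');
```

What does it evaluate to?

20

First apply '+16 months', '-102 days': 2086-01-02 22:05:00 → 2087-01-20 22:05:00.
`%d` extracts the 2-digit day of month: 20.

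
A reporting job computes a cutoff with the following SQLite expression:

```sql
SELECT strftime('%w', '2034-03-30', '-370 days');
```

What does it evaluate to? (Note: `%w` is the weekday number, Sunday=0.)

5

First apply '-370 days': 2034-03-30 → 2033-03-25.
2033-03-25 is a Friday; with Sunday=0 that is 5.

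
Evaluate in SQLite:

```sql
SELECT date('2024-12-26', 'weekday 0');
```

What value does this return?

2024-12-29

`weekday 0` advances to the next Sunday; 2024-12-26 is a Thursday, so it moves forward to 2024-12-29.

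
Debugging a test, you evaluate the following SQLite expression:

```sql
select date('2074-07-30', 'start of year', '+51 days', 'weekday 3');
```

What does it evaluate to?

`start of year` rewinds 2074-07-30 to 2074-01-01.
Applying '+51 days' to 2074-01-01: counting 51 days forward gives 2074-02-21.
`weekday 3` advances to the next Wednesday; 2074-02-21 is already a Wednesday, so it stays at 2074-02-21.

2074-02-21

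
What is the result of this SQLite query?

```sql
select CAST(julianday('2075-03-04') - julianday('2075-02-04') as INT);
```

28

24 days remain in February 2075 after the 4th (28 − 4).
Then 4 days into March 2075.
Total: 24 + 4 = 28.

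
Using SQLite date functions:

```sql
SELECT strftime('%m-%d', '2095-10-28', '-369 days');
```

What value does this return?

First apply '-369 days': 2095-10-28 → 2094-10-24.
`%m-%d` extracts the month-day: 10-24.

10-24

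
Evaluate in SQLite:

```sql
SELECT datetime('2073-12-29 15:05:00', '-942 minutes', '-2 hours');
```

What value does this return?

942 minutes = 15h 42m; -942 minutes from 2073-12-29 15:05:00 is 2073-12-28 23:23:00 (crosses midnight).
-2 hours from 2073-12-28 23:23:00 is 2073-12-28 21:23:00.

2073-12-28 21:23:00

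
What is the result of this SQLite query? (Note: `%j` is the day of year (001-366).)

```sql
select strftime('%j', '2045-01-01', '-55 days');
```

First apply '-55 days': 2045-01-01 → 2044-11-07.
Day-of-year for 2044-11-07: days since 2044-01-01 inclusive = 312, zero-padded to 312.

312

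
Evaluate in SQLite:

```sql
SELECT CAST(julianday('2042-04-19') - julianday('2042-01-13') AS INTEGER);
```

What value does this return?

96

18 days remain in January 2042 after the 13th (31 − 13).
February 2042: 28 days.
March 2042: 31 days.
Then 19 days into April 2042.
Total: 18 + 28 + 31 + 19 = 96.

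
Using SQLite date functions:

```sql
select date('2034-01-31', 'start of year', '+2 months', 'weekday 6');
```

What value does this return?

`start of year` rewinds 2034-01-31 to 2034-01-01.
Adding +2 months to 2034-01-01 gives 2034-03-01.
`weekday 6` advances to the next Saturday; 2034-03-01 is a Wednesday, so it moves forward to 2034-03-04.

2034-03-04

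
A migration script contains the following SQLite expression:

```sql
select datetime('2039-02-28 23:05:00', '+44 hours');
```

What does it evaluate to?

+44 hours from 2039-02-28 23:05:00 is 2039-03-02 19:05:00 (crosses midnight).

2039-03-02 19:05:00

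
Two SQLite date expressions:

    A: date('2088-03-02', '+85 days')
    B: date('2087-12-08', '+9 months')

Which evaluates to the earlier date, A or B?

A = 2088-05-26.
B = 2088-09-08.
A is earlier.

A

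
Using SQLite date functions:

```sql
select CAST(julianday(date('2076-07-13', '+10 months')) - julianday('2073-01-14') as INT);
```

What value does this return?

Adding +10 months to 2076-07-13 gives 2077-05-13.
17 days remain in January 2073 after the 14th (31 − 14).
Full months from February 2073 through April 2077 contribute their day counts.
Then 13 days into May 2077.
Total: 17 + 28 + 31 + 30 + 31 + 30 + 31 + 31 + 30 + 31 + 30 + 31 + 31 + 28 + 31 + 30 + 31 + 30 + 31 + 31 + 30 + 31 + 30 + 31 + 31 + 28 + 31 + 30 + 31 + 30 + 31 + 31 + 30 + 31 + 30 + 31 + 31 + 29 + 31 + 30 + 31 + 30 + 31 + 31 + 30 + 31 + 30 + 31 + 31 + 28 + 31 + 30 + 13 = 1580.

1580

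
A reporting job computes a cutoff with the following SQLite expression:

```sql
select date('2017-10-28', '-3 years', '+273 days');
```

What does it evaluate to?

Adding -3 years to 2017-10-28 gives 2014-10-28.
Applying '+273 days' to 2014-10-28: counting 273 days forward gives 2015-07-28.

2015-07-28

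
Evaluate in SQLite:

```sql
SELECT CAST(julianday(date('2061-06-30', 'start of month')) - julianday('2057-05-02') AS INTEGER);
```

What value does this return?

1491

`start of month` rewinds 2061-06-30 to 2061-06-01.
29 days remain in May 2057 after the 2nd (31 − 2).
Full months from June 2057 through May 2061 contribute their day counts.
Then 1 day into June 2061.
Total: 29 + 30 + 31 + 31 + 30 + 31 + 30 + 31 + 31 + 28 + 31 + 30 + 31 + 30 + 31 + 31 + 30 + 31 + 30 + 31 + 31 + 28 + 31 + 30 + 31 + 30 + 31 + 31 + 30 + 31 + 30 + 31 + 31 + 29 + 31 + 30 + 31 + 30 + 31 + 31 + 30 + 31 + 30 + 31 + 31 + 28 + 31 + 30 + 31 + 1 = 1491.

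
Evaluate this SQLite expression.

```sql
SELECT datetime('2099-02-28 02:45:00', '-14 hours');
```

-14 hours from 2099-02-28 02:45:00 is 2099-02-27 12:45:00 (crosses midnight).

2099-02-27 12:45:00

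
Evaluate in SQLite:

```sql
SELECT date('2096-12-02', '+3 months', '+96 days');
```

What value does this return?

Adding +3 months to 2096-12-02 gives 2097-03-02.
Applying '+96 days' to 2097-03-02: counting 96 days forward gives 2097-06-06.

2097-06-06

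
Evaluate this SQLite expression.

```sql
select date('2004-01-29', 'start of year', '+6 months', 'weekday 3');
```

`start of year` rewinds 2004-01-29 to 2004-01-01.
Adding +6 months to 2004-01-01 gives 2004-07-01.
`weekday 3` advances to the next Wednesday; 2004-07-01 is a Thursday, so it moves forward to 2004-07-07.

2004-07-07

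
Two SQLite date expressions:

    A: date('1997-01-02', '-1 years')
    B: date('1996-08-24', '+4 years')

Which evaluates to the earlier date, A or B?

A

A = 1996-01-02.
B = 2000-08-24.
A is earlier.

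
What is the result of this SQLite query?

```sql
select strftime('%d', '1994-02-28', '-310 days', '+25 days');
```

19

First apply '-310 days', '+25 days': 1994-02-28 → 1993-05-19.
`%d` extracts the 2-digit day of month: 19.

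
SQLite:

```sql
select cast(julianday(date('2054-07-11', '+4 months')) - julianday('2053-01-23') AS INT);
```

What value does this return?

657

Adding +4 months to 2054-07-11 gives 2054-11-11.
8 days remain in January 2053 after the 23rd (31 − 23).
Full months from February 2053 through October 2054 contribute their day counts.
Then 11 days into November 2054.
Total: 8 + 28 + 31 + 30 + 31 + 30 + 31 + 31 + 30 + 31 + 30 + 31 + 31 + 28 + 31 + 30 + 31 + 30 + 31 + 31 + 30 + 31 + 11 = 657.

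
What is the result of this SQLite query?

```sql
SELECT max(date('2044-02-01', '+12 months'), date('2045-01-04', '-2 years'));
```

2045-02-01

date('2044-02-01', '+12 months') → 2045-02-01.
date('2045-01-04', '-2 years') → 2043-01-04.
Later of the two is 2045-02-01.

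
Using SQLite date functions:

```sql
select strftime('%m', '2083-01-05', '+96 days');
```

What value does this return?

04

First apply '+96 days': 2083-01-05 → 2083-04-11.
`%m` extracts the 2-digit month (01-12): 04.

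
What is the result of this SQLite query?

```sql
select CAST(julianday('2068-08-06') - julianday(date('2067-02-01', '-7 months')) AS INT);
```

767

Adding -7 months to 2067-02-01 gives 2066-07-01.
30 days remain in July 2066 after the 1st (31 − 1).
Full months from August 2066 through July 2068 contribute their day counts.
Then 6 days into August 2068.
Total: 30 + 31 + 30 + 31 + 30 + 31 + 31 + 28 + 31 + 30 + 31 + 30 + 31 + 31 + 30 + 31 + 30 + 31 + 31 + 29 + 31 + 30 + 31 + 30 + 31 + 6 = 767.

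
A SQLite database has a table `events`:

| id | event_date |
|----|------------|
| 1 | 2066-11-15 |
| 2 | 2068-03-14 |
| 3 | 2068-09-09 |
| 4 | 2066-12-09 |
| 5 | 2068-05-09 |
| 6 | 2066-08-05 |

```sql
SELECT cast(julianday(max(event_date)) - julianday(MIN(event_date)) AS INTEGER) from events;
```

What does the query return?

766

MIN = 2066-08-05, MAX = 2068-09-09.
26 days remain in August 2066 after the 5th (31 − 5).
Full months from September 2066 through August 2068 contribute their day counts.
Then 9 days into September 2068.
Total: 26 + 30 + 31 + 30 + 31 + 31 + 28 + 31 + 30 + 31 + 30 + 31 + 31 + 30 + 31 + 30 + 31 + 31 + 29 + 31 + 30 + 31 + 30 + 31 + 31 + 9 = 766.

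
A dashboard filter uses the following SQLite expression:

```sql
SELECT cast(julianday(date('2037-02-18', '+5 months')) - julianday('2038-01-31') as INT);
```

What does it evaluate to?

-197

Adding +5 months to 2037-02-18 gives 2037-07-18.
13 days remain in July 2037 after the 18th (31 − 18).
August 2037: 31 days.
September 2037: 30 days.
October 2037: 31 days.
November 2037: 30 days.
December 2037: 31 days.
Then 31 days into January 2038.
Total: 13 + 31 + 30 + 31 + 30 + 31 + 31 = 197.
The subtraction is earlier − later, so the result is −197 → -197.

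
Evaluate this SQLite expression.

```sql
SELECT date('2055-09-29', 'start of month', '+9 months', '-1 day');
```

2056-05-31

`start of month` rewinds 2055-09-29 to 2055-09-01.
Adding +9 months to 2055-09-01 gives 2056-06-01.
Going back 1 day from 2056-06-01 reaches 2056-05-31 (last day of May, 31 days).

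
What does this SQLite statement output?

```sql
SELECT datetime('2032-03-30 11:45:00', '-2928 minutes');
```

2928 minutes = 48h 48m; -2928 minutes from 2032-03-30 11:45:00 is 2032-03-28 10:57:00 (crosses midnight).

2032-03-28 10:57:00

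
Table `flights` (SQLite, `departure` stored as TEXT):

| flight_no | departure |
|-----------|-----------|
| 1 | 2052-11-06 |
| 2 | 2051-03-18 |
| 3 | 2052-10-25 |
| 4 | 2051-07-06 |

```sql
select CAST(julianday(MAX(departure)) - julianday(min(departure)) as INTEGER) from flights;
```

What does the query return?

599

MIN = 2051-03-18, MAX = 2052-11-06.
13 days remain in March 2051 after the 18th (31 − 18).
Full months from April 2051 through October 2052 contribute their day counts.
Then 6 days into November 2052.
Total: 13 + 30 + 31 + 30 + 31 + 31 + 30 + 31 + 30 + 31 + 31 + 29 + 31 + 30 + 31 + 30 + 31 + 31 + 30 + 31 + 6 = 599.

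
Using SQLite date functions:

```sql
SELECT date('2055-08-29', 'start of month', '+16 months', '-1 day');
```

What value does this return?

`start of month` rewinds 2055-08-29 to 2055-08-01.
Adding +16 months to 2055-08-01 gives 2056-12-01.
Going back 1 day from 2056-12-01 reaches 2056-11-30 (last day of November, 30 days).

2056-11-30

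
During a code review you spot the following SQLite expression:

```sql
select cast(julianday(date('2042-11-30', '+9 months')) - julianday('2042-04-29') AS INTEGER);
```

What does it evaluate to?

Adding +9 months to 2042-11-30 gives 2043-08-30.
1 day remains in April 2042 after the 29th (30 − 29).
Full months from May 2042 through July 2043 contribute their day counts.
Then 30 days into August 2043.
Total: 1 + 31 + 30 + 31 + 31 + 30 + 31 + 30 + 31 + 31 + 28 + 31 + 30 + 31 + 30 + 31 + 30 = 488.

488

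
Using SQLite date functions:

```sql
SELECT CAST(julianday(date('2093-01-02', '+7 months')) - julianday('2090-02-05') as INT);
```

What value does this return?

Adding +7 months to 2093-01-02 gives 2093-08-02.
23 days remain in February 2090 after the 5th (28 − 5).
Full months from March 2090 through July 2093 contribute their day counts.
Then 2 days into August 2093.
Total: 23 + 31 + 30 + 31 + 30 + 31 + 31 + 30 + 31 + 30 + 31 + 31 + 28 + 31 + 30 + 31 + 30 + 31 + 31 + 30 + 31 + 30 + 31 + 31 + 29 + 31 + 30 + 31 + 30 + 31 + 31 + 30 + 31 + 30 + 31 + 31 + 28 + 31 + 30 + 31 + 30 + 31 + 2 = 1274.

1274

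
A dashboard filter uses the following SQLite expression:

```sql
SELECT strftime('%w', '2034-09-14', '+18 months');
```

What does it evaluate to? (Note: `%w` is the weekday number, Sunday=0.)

5

First apply '+18 months': 2034-09-14 → 2036-03-14.
2036-03-14 is a Friday; with Sunday=0 that is 5.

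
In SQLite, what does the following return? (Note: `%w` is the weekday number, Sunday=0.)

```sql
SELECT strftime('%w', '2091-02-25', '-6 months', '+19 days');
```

First apply '-6 months', '+19 days': 2091-02-25 → 2090-09-13.
2090-09-13 is a Wednesday; with Sunday=0 that is 3.

3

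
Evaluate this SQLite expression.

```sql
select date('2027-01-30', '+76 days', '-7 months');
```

2026-09-16

Applying '+76 days' to 2027-01-30: counting 76 days forward gives 2027-04-16.
Adding -7 months to 2027-04-16 gives 2026-09-16.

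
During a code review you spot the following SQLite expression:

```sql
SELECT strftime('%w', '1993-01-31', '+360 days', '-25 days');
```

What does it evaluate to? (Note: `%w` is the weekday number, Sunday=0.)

6

First apply '+360 days', '-25 days': 1993-01-31 → 1994-01-01.
1994-01-01 is a Saturday; with Sunday=0 that is 6.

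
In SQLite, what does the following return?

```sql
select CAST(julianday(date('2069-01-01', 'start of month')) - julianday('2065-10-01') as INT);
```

`start of month` rewinds 2069-01-01 to 2069-01-01.
30 days remain in October 2065 after the 1st (31 − 1).
Full months from November 2065 through December 2068 contribute their day counts.
Then 1 day into January 2069.
Total: 30 + 30 + 31 + 31 + 28 + 31 + 30 + 31 + 30 + 31 + 31 + 30 + 31 + 30 + 31 + 31 + 28 + 31 + 30 + 31 + 30 + 31 + 31 + 30 + 31 + 30 + 31 + 31 + 29 + 31 + 30 + 31 + 30 + 31 + 31 + 30 + 31 + 30 + 31 + 1 = 1188.

1188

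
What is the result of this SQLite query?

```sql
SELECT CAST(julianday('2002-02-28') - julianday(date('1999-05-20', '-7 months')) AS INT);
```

1227

Adding -7 months to 1999-05-20 gives 1998-10-20.
11 days remain in October 1998 after the 20th (31 − 20).
Full months from November 1998 through January 2002 contribute their day counts.
Then 28 days into February 2002.
Total: 11 + 30 + 31 + 31 + 28 + 31 + 30 + 31 + 30 + 31 + 31 + 30 + 31 + 30 + 31 + 31 + 29 + 31 + 30 + 31 + 30 + 31 + 31 + 30 + 31 + 30 + 31 + 31 + 28 + 31 + 30 + 31 + 30 + 31 + 31 + 30 + 31 + 30 + 31 + 31 + 28 = 1227.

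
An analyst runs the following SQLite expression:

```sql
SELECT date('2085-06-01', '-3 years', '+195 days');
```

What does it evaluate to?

2082-12-13

Adding -3 years to 2085-06-01 gives 2082-06-01.
Applying '+195 days' to 2082-06-01: counting 195 days forward gives 2082-12-13.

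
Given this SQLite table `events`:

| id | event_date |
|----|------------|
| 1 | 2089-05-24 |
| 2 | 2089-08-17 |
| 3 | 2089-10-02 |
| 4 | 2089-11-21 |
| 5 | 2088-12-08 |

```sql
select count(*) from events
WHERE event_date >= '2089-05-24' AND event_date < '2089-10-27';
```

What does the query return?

Rows in [2089-05-24, 2089-10-27): 2089-05-24, 2089-08-17, 2089-10-02 → 3 rows.

3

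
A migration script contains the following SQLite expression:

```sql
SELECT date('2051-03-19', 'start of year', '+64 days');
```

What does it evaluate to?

`start of year` rewinds 2051-03-19 to 2051-01-01.
Applying '+64 days' to 2051-01-01: counting 64 days forward gives 2051-03-06.

2051-03-06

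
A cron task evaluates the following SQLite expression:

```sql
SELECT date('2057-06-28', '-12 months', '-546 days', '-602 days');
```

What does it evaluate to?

Adding -12 months to 2057-06-28 gives 2056-06-28.
Applying '-546 days' to 2056-06-28: counting 546 days back gives 2054-12-30.
Applying '-602 days' to 2054-12-30: counting 602 days back gives 2053-05-07.

2053-05-07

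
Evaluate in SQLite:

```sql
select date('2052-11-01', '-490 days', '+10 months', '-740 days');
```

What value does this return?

2050-04-21

Applying '-490 days' to 2052-11-01: counting 490 days back gives 2051-06-30.
Adding +10 months to 2051-06-30 gives 2052-04-30.
Applying '-740 days' to 2052-04-30: counting 740 days back gives 2050-04-21.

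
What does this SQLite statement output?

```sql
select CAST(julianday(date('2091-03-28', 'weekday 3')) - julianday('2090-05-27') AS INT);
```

`weekday 3` advances to the next Wednesday; 2091-03-28 is already a Wednesday, so it stays at 2091-03-28.
4 days remain in May 2090 after the 27th (31 − 27).
Full months from June 2090 through February 2091 contribute their day counts.
Then 28 days into March 2091.
Total: 4 + 30 + 31 + 31 + 30 + 31 + 30 + 31 + 31 + 28 + 28 = 305.

305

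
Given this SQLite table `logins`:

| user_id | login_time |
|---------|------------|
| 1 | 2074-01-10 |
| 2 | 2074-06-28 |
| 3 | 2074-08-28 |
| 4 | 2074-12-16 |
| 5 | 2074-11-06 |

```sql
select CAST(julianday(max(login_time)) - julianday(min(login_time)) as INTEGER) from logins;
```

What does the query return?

MIN = 2074-01-10, MAX = 2074-12-16.
21 days remain in January 2074 after the 10th (31 − 10).
Full months from February 2074 through November 2074 contribute their day counts.
Then 16 days into December 2074.
Total: 21 + 28 + 31 + 30 + 31 + 30 + 31 + 31 + 30 + 31 + 30 + 16 = 340.

340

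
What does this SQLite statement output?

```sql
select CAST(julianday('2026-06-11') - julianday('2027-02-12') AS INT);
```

19 days remain in June 2026 after the 11th (30 − 11).
Full months from July 2026 through January 2027 contribute their day counts.
Then 12 days into February 2027.
Total: 19 + 31 + 31 + 30 + 31 + 30 + 31 + 31 + 12 = 246.
The subtraction is earlier − later, so the result is −246 → -246.

-246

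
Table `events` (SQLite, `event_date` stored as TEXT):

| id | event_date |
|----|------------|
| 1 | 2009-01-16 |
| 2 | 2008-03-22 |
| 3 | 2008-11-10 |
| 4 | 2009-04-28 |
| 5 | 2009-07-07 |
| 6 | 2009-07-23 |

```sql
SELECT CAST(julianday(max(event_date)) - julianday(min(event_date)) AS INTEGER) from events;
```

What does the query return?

MIN = 2008-03-22, MAX = 2009-07-23.
9 days remain in March 2008 after the 22nd (31 − 22).
Full months from April 2008 through June 2009 contribute their day counts.
Then 23 days into July 2009.
Total: 9 + 30 + 31 + 30 + 31 + 31 + 30 + 31 + 30 + 31 + 31 + 28 + 31 + 30 + 31 + 30 + 23 = 488.

488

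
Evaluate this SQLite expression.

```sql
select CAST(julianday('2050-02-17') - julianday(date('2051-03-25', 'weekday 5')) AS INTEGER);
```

-407

`weekday 5` advances to the next Friday; 2051-03-25 is a Saturday, so it moves forward to 2051-03-31.
11 days remain in February 2050 after the 17th (28 − 17).
Full months from March 2050 through February 2051 contribute their day counts.
Then 31 days into March 2051.
Total: 11 + 31 + 30 + 31 + 30 + 31 + 31 + 30 + 31 + 30 + 31 + 31 + 28 + 31 = 407.
The subtraction is earlier − later, so the result is −407 → -407.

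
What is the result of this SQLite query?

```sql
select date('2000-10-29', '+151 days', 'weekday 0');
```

2001-04-01

Applying '+151 days' to 2000-10-29: counting 151 days forward gives 2001-03-29.
`weekday 0` advances to the next Sunday; 2001-03-29 is a Thursday, so it moves forward to 2001-04-01.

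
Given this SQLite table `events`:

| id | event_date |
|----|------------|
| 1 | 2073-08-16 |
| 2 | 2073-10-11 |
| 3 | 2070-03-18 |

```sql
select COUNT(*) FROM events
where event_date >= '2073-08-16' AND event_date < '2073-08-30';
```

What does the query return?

1

Rows in [2073-08-16, 2073-08-30): 2073-08-16 → 1 row.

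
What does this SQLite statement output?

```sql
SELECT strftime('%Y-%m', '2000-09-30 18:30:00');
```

`%Y-%m` extracts the year-month: 2000-09.

2000-09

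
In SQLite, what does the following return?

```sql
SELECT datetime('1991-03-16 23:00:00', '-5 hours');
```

-5 hours from 1991-03-16 23:00:00 is 1991-03-16 18:00:00.

1991-03-16 18:00:00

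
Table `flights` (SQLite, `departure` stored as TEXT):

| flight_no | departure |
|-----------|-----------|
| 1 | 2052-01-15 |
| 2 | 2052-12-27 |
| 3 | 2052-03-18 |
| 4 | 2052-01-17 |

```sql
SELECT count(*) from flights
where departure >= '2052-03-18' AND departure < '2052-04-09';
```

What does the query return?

Rows in [2052-03-18, 2052-04-09): 2052-03-18 → 1 row.

1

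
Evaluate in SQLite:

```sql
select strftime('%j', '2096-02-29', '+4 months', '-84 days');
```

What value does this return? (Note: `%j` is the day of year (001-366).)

097

First apply '+4 months', '-84 days': 2096-02-29 → 2096-04-06.
Day-of-year for 2096-04-06: days since 2096-01-01 inclusive = 97, zero-padded to 097.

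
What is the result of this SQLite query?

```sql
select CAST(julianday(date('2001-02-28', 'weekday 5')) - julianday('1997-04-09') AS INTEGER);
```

1423

`weekday 5` advances to the next Friday; 2001-02-28 is a Wednesday, so it moves forward to 2001-03-02.
21 days remain in April 1997 after the 9th (30 − 9).
Full months from May 1997 through February 2001 contribute their day counts.
Then 2 days into March 2001.
Total: 21 + 31 + 30 + 31 + 31 + 30 + 31 + 30 + 31 + 31 + 28 + 31 + 30 + 31 + 30 + 31 + 31 + 30 + 31 + 30 + 31 + 31 + 28 + 31 + 30 + 31 + 30 + 31 + 31 + 30 + 31 + 30 + 31 + 31 + 29 + 31 + 30 + 31 + 30 + 31 + 31 + 30 + 31 + 30 + 31 + 31 + 28 + 2 = 1423.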